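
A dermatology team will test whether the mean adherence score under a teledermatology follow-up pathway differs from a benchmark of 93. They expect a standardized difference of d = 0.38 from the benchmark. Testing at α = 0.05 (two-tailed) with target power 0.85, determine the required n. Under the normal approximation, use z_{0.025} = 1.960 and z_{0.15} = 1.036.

For a one-sample test: n = ((z_{α/2} + z_β) / d)².
z_{α/2} + z_β = 1.960 + 1.036 = 2.996.
n = (2.996 / 0.38)² = 7.884² = 62.16.
Round up.

n = 63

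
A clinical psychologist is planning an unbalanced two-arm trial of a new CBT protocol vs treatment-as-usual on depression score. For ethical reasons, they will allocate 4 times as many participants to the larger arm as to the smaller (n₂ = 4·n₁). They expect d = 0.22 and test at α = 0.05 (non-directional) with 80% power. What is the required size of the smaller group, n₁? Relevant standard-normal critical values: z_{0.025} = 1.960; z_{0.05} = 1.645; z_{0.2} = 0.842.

With allocation ratio k = n₂/n₁ = 4, Var(x̄₁−x̄₂) = σ²(1/n₁ + 1/(k·n₁)) = σ²·(k+1)/(k·n₁).
So n₁ = (1 + 1/k)·((z_{α/2} + z_β)/d)² = 1.250 × (2.802/0.22)².
n₁ = 1.250 × 162.21 = 202.8.
Round up: n₁ = 203, giving n₂ = 4 × 203 = 812.

n₁ = 203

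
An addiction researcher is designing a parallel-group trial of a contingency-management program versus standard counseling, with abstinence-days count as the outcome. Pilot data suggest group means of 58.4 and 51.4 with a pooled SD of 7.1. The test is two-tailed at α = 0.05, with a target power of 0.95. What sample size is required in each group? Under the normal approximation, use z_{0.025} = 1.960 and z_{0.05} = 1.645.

Cohen's d = |M₁ − M₂| / SD_pooled = |58.4 − 51.4| / 7.1 = 7.0 / 7.1 = 0.986.
For two independent groups with equal n: n = 2·((z_{α/2} + z_β) / d)².
z_{α/2} + z_β = 1.960 + 1.645 = 3.605.
n = 2 × (3.605 / 0.986)² = 2 × 3.656² = 2 × 13.37 = 26.7.
Round up to the next whole participant.

n = 27 per group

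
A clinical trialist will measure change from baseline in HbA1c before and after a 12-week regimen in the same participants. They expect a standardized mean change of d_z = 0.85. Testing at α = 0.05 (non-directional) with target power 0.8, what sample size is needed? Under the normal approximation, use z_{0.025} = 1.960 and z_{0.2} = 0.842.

For a paired (one-sample on differences) test: n = ((z_{α/2} + z_β) / d)².
z_{α/2} + z_β = 1.960 + 0.842 = 2.802.
n = (2.802 / 0.85)² = 3.296² = 10.87.
Round up.

n = 11 pairs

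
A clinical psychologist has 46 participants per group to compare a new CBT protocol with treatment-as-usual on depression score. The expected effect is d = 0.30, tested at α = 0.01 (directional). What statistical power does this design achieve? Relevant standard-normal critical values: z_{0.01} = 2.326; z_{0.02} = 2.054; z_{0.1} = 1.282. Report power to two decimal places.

For two equal groups, power = Φ(d·√(n/2) − z_{α}).
d·√(n/2) = 0.30 × √(46/2) = 0.30 × 4.796 = 1.439.
z_β = 1.439 − 2.326 = -0.887.
Power = Φ(-0.887) = 0.187.

power ≈ 0.19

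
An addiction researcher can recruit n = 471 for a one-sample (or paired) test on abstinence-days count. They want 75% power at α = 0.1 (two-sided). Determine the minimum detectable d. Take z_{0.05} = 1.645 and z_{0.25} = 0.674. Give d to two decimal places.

For a single sample (or paired design) of n = 471: d_min = (z_{α/2} + z_β)/√n.
z-sum = 1.645 + 0.674 = 2.319.
d_min = 2.319 / √471 = 2.319 / 21.703 = 0.107.

d_min ≈ 0.11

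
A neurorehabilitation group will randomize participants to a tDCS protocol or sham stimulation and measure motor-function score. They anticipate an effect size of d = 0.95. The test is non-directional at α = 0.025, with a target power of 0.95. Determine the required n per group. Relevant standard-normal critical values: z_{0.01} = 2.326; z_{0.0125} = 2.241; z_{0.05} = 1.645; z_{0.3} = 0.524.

n = 34 per group

For two independent groups with equal n: n = 2·((z_{α/2} + z_β) / d)².
z_{α/2} + z_β = 2.241 + 1.645 = 3.886.
n = 2 × (3.886 / 0.95)² = 2 × 4.091² = 2 × 16.73 = 33.5.
Round up to the next whole participant.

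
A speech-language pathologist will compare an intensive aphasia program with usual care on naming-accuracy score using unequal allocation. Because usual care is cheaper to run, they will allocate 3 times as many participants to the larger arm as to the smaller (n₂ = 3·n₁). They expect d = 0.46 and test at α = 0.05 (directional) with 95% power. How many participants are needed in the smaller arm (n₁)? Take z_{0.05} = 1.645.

n₁ = 69

With allocation ratio k = n₂/n₁ = 3, Var(x̄₁−x̄₂) = σ²(1/n₁ + 1/(k·n₁)) = σ²·(k+1)/(k·n₁).
So n₁ = (1 + 1/k)·((z_{α} + z_β)/d)² = 1.333 × (3.290/0.46)².
n₁ = 1.333 × 51.15 = 68.2.
Round up: n₁ = 69, giving n₂ = 3 × 69 = 207.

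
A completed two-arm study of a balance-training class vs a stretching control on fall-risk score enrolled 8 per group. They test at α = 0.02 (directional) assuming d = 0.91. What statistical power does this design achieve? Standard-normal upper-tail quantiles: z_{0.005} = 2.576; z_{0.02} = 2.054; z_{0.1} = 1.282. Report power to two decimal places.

For two equal groups, power = Φ(d·√(n/2) − z_{α}).
d·√(n/2) = 0.91 × √(8/2) = 0.91 × 2.000 = 1.820.
z_β = 1.820 − 2.054 = -0.234.
Power = Φ(-0.234) = 0.407.

power ≈ 0.41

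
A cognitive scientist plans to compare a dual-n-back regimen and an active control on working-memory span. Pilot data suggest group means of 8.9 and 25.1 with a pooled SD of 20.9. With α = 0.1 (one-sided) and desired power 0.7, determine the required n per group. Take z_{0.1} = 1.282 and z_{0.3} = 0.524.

n = 11 per group

Cohen's d = |M₁ − M₂| / SD_pooled = |8.9 − 25.1| / 20.9 = 16.2 / 20.9 = 0.775.
For two independent groups with equal n: n = 2·((z_{α} + z_β) / d)².
z_{α} + z_β = 1.282 + 0.524 = 1.806.
n = 2 × (1.806 / 0.775)² = 2 × 2.330² = 2 × 5.43 = 10.9.
Round up to the next whole participant.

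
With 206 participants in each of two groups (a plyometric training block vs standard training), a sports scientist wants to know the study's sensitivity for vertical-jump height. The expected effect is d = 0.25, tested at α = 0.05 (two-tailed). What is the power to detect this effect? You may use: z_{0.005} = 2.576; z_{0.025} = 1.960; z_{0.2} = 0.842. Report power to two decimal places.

For two equal groups, power = Φ(d·√(n/2) − z_{α/2}).
d·√(n/2) = 0.25 × √(206/2) = 0.25 × 10.149 = 2.537.
z_β = 2.537 − 1.960 = 0.577.
Power = Φ(0.577) = 0.718.

power ≈ 0.72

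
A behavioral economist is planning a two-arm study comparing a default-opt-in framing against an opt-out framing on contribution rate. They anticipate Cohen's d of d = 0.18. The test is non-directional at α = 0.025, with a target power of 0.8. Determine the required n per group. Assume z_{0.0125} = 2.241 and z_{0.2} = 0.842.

For two independent groups with equal n: n = 2·((z_{α/2} + z_β) / d)².
z_{α/2} + z_β = 2.241 + 0.842 = 3.083.
n = 2 × (3.083 / 0.18)² = 2 × 17.128² = 2 × 293.36 = 586.7.
Round up to the next whole participant.

n = 587 per group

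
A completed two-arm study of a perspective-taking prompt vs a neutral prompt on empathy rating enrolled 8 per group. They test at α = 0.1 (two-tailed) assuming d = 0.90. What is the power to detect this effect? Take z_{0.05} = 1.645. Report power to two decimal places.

For two equal groups, power = Φ(d·√(n/2) − z_{α/2}).
d·√(n/2) = 0.90 × √(8/2) = 0.90 × 2.000 = 1.800.
z_β = 1.800 − 1.645 = 0.155.
Power = Φ(0.155) = 0.562.

power ≈ 0.56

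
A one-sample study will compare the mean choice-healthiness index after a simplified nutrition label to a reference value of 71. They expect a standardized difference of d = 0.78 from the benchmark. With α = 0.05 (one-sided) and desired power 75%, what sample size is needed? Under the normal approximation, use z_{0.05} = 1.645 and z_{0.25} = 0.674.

n = 9

For a one-sample test: n = ((z_{α} + z_β) / d)².
z_{α} + z_β = 1.645 + 0.674 = 2.319.
n = (2.319 / 0.78)² = 2.973² = 8.84.
Round up.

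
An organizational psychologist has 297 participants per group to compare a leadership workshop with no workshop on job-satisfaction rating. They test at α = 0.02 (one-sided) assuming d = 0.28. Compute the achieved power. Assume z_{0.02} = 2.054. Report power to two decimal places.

For two equal groups, power = Φ(d·√(n/2) − z_{α}).
d·√(n/2) = 0.28 × √(297/2) = 0.28 × 12.186 = 3.412.
z_β = 3.412 − 2.054 = 1.358.
Power = Φ(1.358) = 0.913.

power ≈ 0.91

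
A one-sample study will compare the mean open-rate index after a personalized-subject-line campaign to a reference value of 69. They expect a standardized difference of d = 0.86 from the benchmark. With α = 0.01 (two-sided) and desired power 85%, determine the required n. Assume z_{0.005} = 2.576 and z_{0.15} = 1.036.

n = 18

For a one-sample test: n = ((z_{α/2} + z_β) / d)².
z_{α/2} + z_β = 2.576 + 1.036 = 3.612.
n = (3.612 / 0.86)² = 4.200² = 17.64.
Round up.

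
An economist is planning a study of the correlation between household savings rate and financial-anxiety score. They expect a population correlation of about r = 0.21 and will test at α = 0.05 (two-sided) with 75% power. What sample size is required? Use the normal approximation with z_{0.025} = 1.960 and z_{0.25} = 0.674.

Fisher's z: C = ½·ln((1+r)/(1−r)) = ½·ln(1.5316) = 0.2132.
n = ((z_{α/2} + z_β)/C)² + 3.
(1.960 + 0.674) / 0.2132 = 2.634 / 0.2132 = 12.355.
n = 12.355² + 3 = 152.64 + 3 = 155.6.
Round up.

n = 156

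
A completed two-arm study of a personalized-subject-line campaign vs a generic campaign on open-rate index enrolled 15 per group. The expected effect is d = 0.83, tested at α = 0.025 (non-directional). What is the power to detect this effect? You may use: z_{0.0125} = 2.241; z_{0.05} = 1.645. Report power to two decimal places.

For two equal groups, power = Φ(d·√(n/2) − z_{α/2}).
d·√(n/2) = 0.83 × √(15/2) = 0.83 × 2.739 = 2.273.
z_β = 2.273 − 2.241 = 0.032.
Power = Φ(0.032) = 0.513.

power ≈ 0.51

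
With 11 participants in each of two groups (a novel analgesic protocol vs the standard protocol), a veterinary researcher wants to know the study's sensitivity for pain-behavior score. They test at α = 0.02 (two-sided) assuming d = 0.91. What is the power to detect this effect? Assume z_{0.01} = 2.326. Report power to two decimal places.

For two equal groups, power = Φ(d·√(n/2) − z_{α/2}).
d·√(n/2) = 0.91 × √(11/2) = 0.91 × 2.345 = 2.134.
z_β = 2.134 − 2.326 = -0.192.
Power = Φ(-0.192) = 0.424.

power ≈ 0.42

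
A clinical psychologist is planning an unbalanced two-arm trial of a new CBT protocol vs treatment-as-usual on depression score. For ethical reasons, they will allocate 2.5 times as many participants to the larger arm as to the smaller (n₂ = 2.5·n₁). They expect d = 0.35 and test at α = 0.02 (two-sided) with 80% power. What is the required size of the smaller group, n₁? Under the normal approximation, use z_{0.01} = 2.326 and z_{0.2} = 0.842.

n₁ = 115

With allocation ratio k = n₂/n₁ = 2.5, Var(x̄₁−x̄₂) = σ²(1/n₁ + 1/(k·n₁)) = σ²·(k+1)/(k·n₁).
So n₁ = (1 + 1/k)·((z_{α/2} + z_β)/d)² = 1.400 × (3.168/0.35)².
n₁ = 1.400 × 81.93 = 114.7.
Round up: n₁ = 115, giving n₂ = ⌈2.5 × 115⌉ = ⌈287.5⌉ = 288.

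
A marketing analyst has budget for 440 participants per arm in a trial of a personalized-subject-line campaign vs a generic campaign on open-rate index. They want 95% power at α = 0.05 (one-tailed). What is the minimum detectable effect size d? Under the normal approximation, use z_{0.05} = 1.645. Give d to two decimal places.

d_min ≈ 0.22

For two independent groups of n = 440 each: d_min = (z_{α} + z_β)·√(2/n).
z-sum = 1.645 + 1.645 = 3.290.
d_min = 3.290 × √(2/440) = 3.290 × 0.0674 = 0.222.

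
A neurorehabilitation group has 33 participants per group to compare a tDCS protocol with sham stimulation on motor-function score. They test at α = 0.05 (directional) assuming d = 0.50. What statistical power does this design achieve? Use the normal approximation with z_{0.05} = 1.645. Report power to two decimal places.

power ≈ 0.65

For two equal groups, power = Φ(d·√(n/2) − z_{α}).
d·√(n/2) = 0.50 × √(33/2) = 0.50 × 4.062 = 2.031.
z_β = 2.031 − 1.645 = 0.386.
Power = Φ(0.386) = 0.650.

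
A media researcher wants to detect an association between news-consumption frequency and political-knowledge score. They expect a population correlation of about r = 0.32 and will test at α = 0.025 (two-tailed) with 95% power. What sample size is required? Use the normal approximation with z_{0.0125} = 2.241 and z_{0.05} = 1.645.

Fisher's z: C = ½·ln((1+r)/(1−r)) = ½·ln(1.9412) = 0.3316.
n = ((z_{α/2} + z_β)/C)² + 3.
(2.241 + 1.645) / 0.3316 = 3.886 / 0.3316 = 11.719.
n = 11.719² + 3 = 137.33 + 3 = 140.3.
Round up.

n = 141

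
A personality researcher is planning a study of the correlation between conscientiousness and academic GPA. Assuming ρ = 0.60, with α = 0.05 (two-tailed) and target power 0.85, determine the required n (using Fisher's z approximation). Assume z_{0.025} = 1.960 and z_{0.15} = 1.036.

n = 22

Fisher's z: C = ½·ln((1+r)/(1−r)) = ½·ln(4.0000) = 0.6931.
n = ((z_{α/2} + z_β)/C)² + 3.
(1.960 + 1.036) / 0.6931 = 2.996 / 0.6931 = 4.323.
n = 4.323² + 3 = 18.68 + 3 = 21.7.
Round up.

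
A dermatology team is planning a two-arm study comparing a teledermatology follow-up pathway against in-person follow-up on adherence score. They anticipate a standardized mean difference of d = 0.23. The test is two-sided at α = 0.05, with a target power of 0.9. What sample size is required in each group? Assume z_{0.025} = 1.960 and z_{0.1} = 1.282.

n = 398 per group

For two independent groups with equal n: n = 2·((z_{α/2} + z_β) / d)².
z_{α/2} + z_β = 1.960 + 1.282 = 3.242.
n = 2 × (3.242 / 0.23)² = 2 × 14.096² = 2 × 198.69 = 397.4.
Round up to the next whole participant.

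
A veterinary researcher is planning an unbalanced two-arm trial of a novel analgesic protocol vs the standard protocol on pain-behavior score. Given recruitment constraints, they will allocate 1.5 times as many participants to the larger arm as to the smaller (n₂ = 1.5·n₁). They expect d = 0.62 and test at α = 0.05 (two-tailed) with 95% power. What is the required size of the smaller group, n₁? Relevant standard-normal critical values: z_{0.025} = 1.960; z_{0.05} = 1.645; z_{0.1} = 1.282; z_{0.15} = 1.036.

n₁ = 57

With allocation ratio k = n₂/n₁ = 1.5, Var(x̄₁−x̄₂) = σ²(1/n₁ + 1/(k·n₁)) = σ²·(k+1)/(k·n₁).
So n₁ = (1 + 1/k)·((z_{α/2} + z_β)/d)² = 1.667 × (3.605/0.62)².
n₁ = 1.667 × 33.81 = 56.3.
Round up: n₁ = 57, giving n₂ = ⌈1.5 × 57⌉ = ⌈85.5⌉ = 86.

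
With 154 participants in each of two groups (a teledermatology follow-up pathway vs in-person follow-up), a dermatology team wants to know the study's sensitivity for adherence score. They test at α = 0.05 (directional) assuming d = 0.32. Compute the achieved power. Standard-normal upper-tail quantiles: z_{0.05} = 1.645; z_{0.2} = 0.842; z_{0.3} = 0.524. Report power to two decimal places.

For two equal groups, power = Φ(d·√(n/2) − z_{α}).
d·√(n/2) = 0.32 × √(154/2) = 0.32 × 8.775 = 2.808.
z_β = 2.808 − 1.645 = 1.163.
Power = Φ(1.163) = 0.878.

power ≈ 0.88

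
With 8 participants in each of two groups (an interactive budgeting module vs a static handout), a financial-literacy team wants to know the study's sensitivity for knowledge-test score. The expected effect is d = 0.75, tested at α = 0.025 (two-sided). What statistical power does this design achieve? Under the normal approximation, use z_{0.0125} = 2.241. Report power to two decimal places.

For two equal groups, power = Φ(d·√(n/2) − z_{α/2}).
d·√(n/2) = 0.75 × √(8/2) = 0.75 × 2.000 = 1.500.
z_β = 1.500 − 2.241 = -0.741.
Power = Φ(-0.741) = 0.229.

power ≈ 0.23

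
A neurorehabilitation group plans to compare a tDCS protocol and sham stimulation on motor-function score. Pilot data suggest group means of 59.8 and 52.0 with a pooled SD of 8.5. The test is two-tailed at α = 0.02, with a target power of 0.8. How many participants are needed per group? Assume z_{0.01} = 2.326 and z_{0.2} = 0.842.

n = 24 per group

Cohen's d = |M₁ − M₂| / SD_pooled = |59.8 − 52.0| / 8.5 = 7.8 / 8.5 = 0.918.
For two independent groups with equal n: n = 2·((z_{α/2} + z_β) / d)².
z_{α/2} + z_β = 2.326 + 0.842 = 3.168.
n = 2 × (3.168 / 0.918)² = 2 × 3.451² = 2 × 11.91 = 23.8.
Round up to the next whole participant.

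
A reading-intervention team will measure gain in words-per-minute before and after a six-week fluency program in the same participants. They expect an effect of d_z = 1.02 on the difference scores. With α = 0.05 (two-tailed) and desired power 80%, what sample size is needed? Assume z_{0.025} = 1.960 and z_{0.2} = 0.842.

For a paired (one-sample on differences) test: n = ((z_{α/2} + z_β) / d)².
z_{α/2} + z_β = 1.960 + 0.842 = 2.802.
n = (2.802 / 1.02)² = 2.747² = 7.55.
Round up.

n = 8 pairs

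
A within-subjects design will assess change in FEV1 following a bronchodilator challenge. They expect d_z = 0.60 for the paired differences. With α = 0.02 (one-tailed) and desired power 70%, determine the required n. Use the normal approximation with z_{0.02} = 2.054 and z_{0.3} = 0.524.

n = 19 pairs

For a paired (one-sample on differences) test: n = ((z_{α} + z_β) / d)².
z_{α} + z_β = 2.054 + 0.524 = 2.578.
n = (2.578 / 0.60)² = 4.297² = 18.46.
Round up.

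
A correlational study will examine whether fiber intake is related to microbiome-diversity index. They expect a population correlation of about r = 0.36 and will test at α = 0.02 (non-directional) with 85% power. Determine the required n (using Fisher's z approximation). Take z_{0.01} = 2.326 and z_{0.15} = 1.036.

n = 83

Fisher's z: C = ½·ln((1+r)/(1−r)) = ½·ln(2.1250) = 0.3769.
n = ((z_{α/2} + z_β)/C)² + 3.
(2.326 + 1.036) / 0.3769 = 3.362 / 0.3769 = 8.920.
n = 8.920² + 3 = 79.57 + 3 = 82.6.
Round up.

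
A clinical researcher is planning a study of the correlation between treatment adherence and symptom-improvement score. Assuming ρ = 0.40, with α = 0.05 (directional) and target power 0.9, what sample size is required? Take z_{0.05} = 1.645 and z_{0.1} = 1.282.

Fisher's z: C = ½·ln((1+r)/(1−r)) = ½·ln(2.3333) = 0.4236.
n = ((z_{α} + z_β)/C)² + 3.
(1.645 + 1.282) / 0.4236 = 2.927 / 0.4236 = 6.910.
n = 6.910² + 3 = 47.75 + 3 = 50.7.
Round up.

n = 51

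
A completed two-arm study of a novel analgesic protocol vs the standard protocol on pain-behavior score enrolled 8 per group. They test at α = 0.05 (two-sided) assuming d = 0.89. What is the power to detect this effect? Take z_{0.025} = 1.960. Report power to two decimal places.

For two equal groups, power = Φ(d·√(n/2) − z_{α/2}).
d·√(n/2) = 0.89 × √(8/2) = 0.89 × 2.000 = 1.780.
z_β = 1.780 − 1.960 = -0.180.
Power = Φ(-0.180) = 0.429.

power ≈ 0.43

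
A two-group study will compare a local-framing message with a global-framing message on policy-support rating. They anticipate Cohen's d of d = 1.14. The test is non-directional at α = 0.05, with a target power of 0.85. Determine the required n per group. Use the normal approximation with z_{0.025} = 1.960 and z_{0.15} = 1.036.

For two independent groups with equal n: n = 2·((z_{α/2} + z_β) / d)².
z_{α/2} + z_β = 1.960 + 1.036 = 2.996.
n = 2 × (2.996 / 1.14)² = 2 × 2.628² = 2 × 6.91 = 13.8.
Round up to the next whole participant.

n = 14 per group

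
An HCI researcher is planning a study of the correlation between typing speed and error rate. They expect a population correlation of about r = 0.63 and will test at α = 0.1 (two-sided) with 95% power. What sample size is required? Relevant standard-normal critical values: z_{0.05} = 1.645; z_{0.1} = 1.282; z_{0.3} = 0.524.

n = 23

Fisher's z: C = ½·ln((1+r)/(1−r)) = ½·ln(4.4054) = 0.7414.
n = ((z_{α/2} + z_β)/C)² + 3.
(1.645 + 1.645) / 0.7414 = 3.290 / 0.7414 = 4.438.
n = 4.438² + 3 = 19.69 + 3 = 22.7.
Round up.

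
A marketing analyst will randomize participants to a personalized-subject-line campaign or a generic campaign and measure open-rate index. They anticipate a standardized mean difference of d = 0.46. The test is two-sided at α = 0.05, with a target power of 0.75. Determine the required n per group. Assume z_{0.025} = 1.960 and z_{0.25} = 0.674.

For two independent groups with equal n: n = 2·((z_{α/2} + z_β) / d)².
z_{α/2} + z_β = 1.960 + 0.674 = 2.634.
n = 2 × (2.634 / 0.46)² = 2 × 5.726² = 2 × 32.79 = 65.6.
Round up to the next whole participant.

n = 66 per group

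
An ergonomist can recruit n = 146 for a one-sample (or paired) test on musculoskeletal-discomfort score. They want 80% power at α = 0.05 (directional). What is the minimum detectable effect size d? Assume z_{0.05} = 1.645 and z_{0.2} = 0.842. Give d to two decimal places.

For a single sample (or paired design) of n = 146: d_min = (z_{α} + z_β)/√n.
z-sum = 1.645 + 0.842 = 2.487.
d_min = 2.487 / √146 = 2.487 / 12.083 = 0.206.

d_min ≈ 0.21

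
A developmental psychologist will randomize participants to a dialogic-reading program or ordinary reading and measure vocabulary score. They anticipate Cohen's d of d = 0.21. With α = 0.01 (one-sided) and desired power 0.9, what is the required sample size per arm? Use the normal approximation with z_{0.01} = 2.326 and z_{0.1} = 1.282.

For two independent groups with equal n: n = 2·((z_{α} + z_β) / d)².
z_{α} + z_β = 2.326 + 1.282 = 3.608.
n = 2 × (3.608 / 0.21)² = 2 × 17.181² = 2 × 295.19 = 590.4.
Round up to the next whole participant.

n = 591 per group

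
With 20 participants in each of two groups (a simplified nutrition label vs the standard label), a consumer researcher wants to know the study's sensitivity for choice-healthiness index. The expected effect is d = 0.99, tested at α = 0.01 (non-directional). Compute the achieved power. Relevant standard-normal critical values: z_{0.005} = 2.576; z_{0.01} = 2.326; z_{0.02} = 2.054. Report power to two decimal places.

power ≈ 0.71

For two equal groups, power = Φ(d·√(n/2) − z_{α/2}).
d·√(n/2) = 0.99 × √(20/2) = 0.99 × 3.162 = 3.131.
z_β = 3.131 − 2.576 = 0.555.
Power = Φ(0.555) = 0.710.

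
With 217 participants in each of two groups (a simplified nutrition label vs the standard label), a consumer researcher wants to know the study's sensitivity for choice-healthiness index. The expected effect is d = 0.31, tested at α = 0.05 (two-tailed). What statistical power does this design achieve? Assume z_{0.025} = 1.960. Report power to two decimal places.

For two equal groups, power = Φ(d·√(n/2) − z_{α/2}).
d·√(n/2) = 0.31 × √(217/2) = 0.31 × 10.416 = 3.229.
z_β = 3.229 − 1.960 = 1.269.
Power = Φ(1.269) = 0.898.

power ≈ 0.90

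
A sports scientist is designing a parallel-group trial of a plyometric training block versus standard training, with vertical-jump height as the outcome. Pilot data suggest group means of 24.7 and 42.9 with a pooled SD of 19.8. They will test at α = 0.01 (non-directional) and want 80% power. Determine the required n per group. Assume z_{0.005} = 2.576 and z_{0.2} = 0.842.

n = 28 per group

Cohen's d = |M₁ − M₂| / SD_pooled = |24.7 − 42.9| / 19.8 = 18.2 / 19.8 = 0.919.
For two independent groups with equal n: n = 2·((z_{α/2} + z_β) / d)².
z_{α/2} + z_β = 2.576 + 0.842 = 3.418.
n = 2 × (3.418 / 0.919)² = 2 × 3.719² = 2 × 13.83 = 27.7.
Round up to the next whole participant.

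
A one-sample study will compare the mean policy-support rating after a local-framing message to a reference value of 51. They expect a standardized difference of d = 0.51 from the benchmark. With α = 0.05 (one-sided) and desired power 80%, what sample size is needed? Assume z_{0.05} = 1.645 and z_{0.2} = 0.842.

n = 24

For a one-sample test: n = ((z_{α} + z_β) / d)².
z_{α} + z_β = 1.645 + 0.842 = 2.487.
n = (2.487 / 0.51)² = 4.876² = 23.78.
Round up.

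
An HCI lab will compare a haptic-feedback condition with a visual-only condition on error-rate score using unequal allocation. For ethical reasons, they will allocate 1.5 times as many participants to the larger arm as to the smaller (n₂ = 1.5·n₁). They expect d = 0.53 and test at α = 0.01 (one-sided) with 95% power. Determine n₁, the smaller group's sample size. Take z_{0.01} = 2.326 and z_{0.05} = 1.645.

With allocation ratio k = n₂/n₁ = 1.5, Var(x̄₁−x̄₂) = σ²(1/n₁ + 1/(k·n₁)) = σ²·(k+1)/(k·n₁).
So n₁ = (1 + 1/k)·((z_{α} + z_β)/d)² = 1.667 × (3.971/0.53)².
n₁ = 1.667 × 56.14 = 93.6.
Round up: n₁ = 94, giving n₂ = 1.5 × 94 = 141.

n₁ = 94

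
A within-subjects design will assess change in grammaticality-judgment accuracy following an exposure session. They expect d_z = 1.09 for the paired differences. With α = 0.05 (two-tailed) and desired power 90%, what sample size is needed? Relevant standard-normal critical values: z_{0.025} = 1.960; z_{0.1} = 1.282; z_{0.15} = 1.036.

n = 9 pairs

For a paired (one-sample on differences) test: n = ((z_{α/2} + z_β) / d)².
z_{α/2} + z_β = 1.960 + 1.282 = 3.242.
n = (3.242 / 1.09)² = 2.974² = 8.85.
Round up.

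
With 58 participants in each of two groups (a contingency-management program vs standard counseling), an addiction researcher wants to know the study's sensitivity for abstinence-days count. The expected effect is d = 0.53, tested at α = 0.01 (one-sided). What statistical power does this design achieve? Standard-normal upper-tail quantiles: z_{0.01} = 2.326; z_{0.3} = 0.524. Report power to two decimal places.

For two equal groups, power = Φ(d·√(n/2) − z_{α}).
d·√(n/2) = 0.53 × √(58/2) = 0.53 × 5.385 = 2.854.
z_β = 2.854 − 2.326 = 0.528.
Power = Φ(0.528) = 0.701.

power ≈ 0.70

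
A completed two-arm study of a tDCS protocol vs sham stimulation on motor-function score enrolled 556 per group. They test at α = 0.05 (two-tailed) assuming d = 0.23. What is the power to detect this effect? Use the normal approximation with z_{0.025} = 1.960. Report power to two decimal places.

power ≈ 0.97

For two equal groups, power = Φ(d·√(n/2) − z_{α/2}).
d·√(n/2) = 0.23 × √(556/2) = 0.23 × 16.673 = 3.835.
z_β = 3.835 − 1.960 = 1.875.
Power = Φ(1.875) = 0.970.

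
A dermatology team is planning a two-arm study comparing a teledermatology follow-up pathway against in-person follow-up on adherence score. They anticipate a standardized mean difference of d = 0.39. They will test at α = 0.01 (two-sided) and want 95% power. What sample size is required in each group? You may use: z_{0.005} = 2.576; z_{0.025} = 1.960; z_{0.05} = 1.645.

n = 235 per group

For two independent groups with equal n: n = 2·((z_{α/2} + z_β) / d)².
z_{α/2} + z_β = 2.576 + 1.645 = 4.221.
n = 2 × (4.221 / 0.39)² = 2 × 10.823² = 2 × 117.14 = 234.3.
Round up to the next whole participant.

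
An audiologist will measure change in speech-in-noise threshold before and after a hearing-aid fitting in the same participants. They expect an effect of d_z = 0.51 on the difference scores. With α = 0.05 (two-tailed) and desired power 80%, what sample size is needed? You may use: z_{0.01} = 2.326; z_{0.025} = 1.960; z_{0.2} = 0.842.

For a paired (one-sample on differences) test: n = ((z_{α/2} + z_β) / d)².
z_{α/2} + z_β = 1.960 + 0.842 = 2.802.
n = (2.802 / 0.51)² = 5.494² = 30.19.
Round up.

n = 31 pairs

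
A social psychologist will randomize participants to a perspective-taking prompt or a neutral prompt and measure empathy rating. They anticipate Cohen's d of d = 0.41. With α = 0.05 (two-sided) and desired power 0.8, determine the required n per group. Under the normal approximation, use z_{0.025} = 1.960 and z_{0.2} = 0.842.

For two independent groups with equal n: n = 2·((z_{α/2} + z_β) / d)².
z_{α/2} + z_β = 1.960 + 0.842 = 2.802.
n = 2 × (2.802 / 0.41)² = 2 × 6.834² = 2 × 46.71 = 93.4.
Round up to the next whole participant.

n = 94 per group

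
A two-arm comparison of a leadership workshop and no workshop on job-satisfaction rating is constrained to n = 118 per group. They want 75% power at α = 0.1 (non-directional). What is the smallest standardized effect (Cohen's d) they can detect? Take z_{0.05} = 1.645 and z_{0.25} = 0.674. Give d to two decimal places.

d_min ≈ 0.30

For two independent groups of n = 118 each: d_min = (z_{α/2} + z_β)·√(2/n).
z-sum = 1.645 + 0.674 = 2.319.
d_min = 2.319 × √(2/118) = 2.319 × 0.1302 = 0.302.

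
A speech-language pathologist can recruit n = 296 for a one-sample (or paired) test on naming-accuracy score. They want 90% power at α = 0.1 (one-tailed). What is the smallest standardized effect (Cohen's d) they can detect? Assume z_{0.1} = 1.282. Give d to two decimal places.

d_min ≈ 0.15

For a single sample (or paired design) of n = 296: d_min = (z_{α} + z_β)/√n.
z-sum = 1.282 + 1.282 = 2.564.
d_min = 2.564 / √296 = 2.564 / 17.205 = 0.149.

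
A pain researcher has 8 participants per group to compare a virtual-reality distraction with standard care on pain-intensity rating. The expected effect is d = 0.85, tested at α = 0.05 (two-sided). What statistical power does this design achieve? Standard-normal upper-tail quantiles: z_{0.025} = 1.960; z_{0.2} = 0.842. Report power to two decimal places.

For two equal groups, power = Φ(d·√(n/2) − z_{α/2}).
d·√(n/2) = 0.85 × √(8/2) = 0.85 × 2.000 = 1.700.
z_β = 1.700 − 1.960 = -0.260.
Power = Φ(-0.260) = 0.397.

power ≈ 0.40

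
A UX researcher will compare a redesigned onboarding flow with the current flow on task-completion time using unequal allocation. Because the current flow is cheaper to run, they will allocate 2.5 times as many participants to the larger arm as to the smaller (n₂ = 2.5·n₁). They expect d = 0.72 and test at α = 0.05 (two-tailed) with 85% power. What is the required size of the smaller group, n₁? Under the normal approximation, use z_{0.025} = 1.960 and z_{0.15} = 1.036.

With allocation ratio k = n₂/n₁ = 2.5, Var(x̄₁−x̄₂) = σ²(1/n₁ + 1/(k·n₁)) = σ²·(k+1)/(k·n₁).
So n₁ = (1 + 1/k)·((z_{α/2} + z_β)/d)² = 1.400 × (2.996/0.72)².
n₁ = 1.400 × 17.31 = 24.2.
Round up: n₁ = 25, giving n₂ = ⌈2.5 × 25⌉ = ⌈62.5⌉ = 63.

n₁ = 25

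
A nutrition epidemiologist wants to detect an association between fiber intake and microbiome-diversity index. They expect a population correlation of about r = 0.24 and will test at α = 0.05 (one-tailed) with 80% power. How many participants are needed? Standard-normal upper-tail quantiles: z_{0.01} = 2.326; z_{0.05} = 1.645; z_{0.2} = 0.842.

Fisher's z: C = ½·ln((1+r)/(1−r)) = ½·ln(1.6316) = 0.2448.
n = ((z_{α} + z_β)/C)² + 3.
(1.645 + 0.842) / 0.2448 = 2.487 / 0.2448 = 10.159.
n = 10.159² + 3 = 103.21 + 3 = 106.2.
Round up.

n = 107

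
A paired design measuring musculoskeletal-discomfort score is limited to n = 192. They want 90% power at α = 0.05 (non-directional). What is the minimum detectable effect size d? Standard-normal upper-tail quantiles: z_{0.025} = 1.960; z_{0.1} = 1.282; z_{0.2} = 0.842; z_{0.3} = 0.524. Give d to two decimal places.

For a single sample (or paired design) of n = 192: d_min = (z_{α/2} + z_β)/√n.
z-sum = 1.960 + 1.282 = 3.242.
d_min = 3.242 / √192 = 3.242 / 13.856 = 0.234.

d_min ≈ 0.23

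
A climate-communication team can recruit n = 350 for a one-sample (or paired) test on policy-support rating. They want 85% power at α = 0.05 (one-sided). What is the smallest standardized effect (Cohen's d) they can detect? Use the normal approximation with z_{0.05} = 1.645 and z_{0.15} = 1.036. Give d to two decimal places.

d_min ≈ 0.14

For a single sample (or paired design) of n = 350: d_min = (z_{α} + z_β)/√n.
z-sum = 1.645 + 1.036 = 2.681.
d_min = 2.681 / √350 = 2.681 / 18.708 = 0.143.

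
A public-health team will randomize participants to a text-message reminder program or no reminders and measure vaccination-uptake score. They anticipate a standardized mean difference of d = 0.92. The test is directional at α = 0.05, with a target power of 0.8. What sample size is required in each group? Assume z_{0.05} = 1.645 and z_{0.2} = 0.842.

n = 15 per group

For two independent groups with equal n: n = 2·((z_{α} + z_β) / d)².
z_{α} + z_β = 1.645 + 0.842 = 2.487.
n = 2 × (2.487 / 0.92)² = 2 × 2.703² = 2 × 7.31 = 14.6.
Round up to the next whole participant.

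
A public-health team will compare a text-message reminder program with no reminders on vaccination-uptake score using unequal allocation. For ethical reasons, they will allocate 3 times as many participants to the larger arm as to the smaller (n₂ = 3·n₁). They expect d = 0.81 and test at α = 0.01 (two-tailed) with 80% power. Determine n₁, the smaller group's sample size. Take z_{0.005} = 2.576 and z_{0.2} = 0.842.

n₁ = 24

With allocation ratio k = n₂/n₁ = 3, Var(x̄₁−x̄₂) = σ²(1/n₁ + 1/(k·n₁)) = σ²·(k+1)/(k·n₁).
So n₁ = (1 + 1/k)·((z_{α/2} + z_β)/d)² = 1.333 × (3.418/0.81)².
n₁ = 1.333 × 17.81 = 23.7.
Round up: n₁ = 24, giving n₂ = 3 × 24 = 72.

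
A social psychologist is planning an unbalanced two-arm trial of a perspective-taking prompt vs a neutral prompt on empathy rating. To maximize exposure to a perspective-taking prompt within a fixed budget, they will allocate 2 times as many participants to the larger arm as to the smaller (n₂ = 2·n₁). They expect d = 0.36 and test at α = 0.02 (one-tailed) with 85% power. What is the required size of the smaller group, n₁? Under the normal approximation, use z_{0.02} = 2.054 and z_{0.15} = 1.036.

With allocation ratio k = n₂/n₁ = 2, Var(x̄₁−x̄₂) = σ²(1/n₁ + 1/(k·n₁)) = σ²·(k+1)/(k·n₁).
So n₁ = (1 + 1/k)·((z_{α} + z_β)/d)² = 1.500 × (3.090/0.36)².
n₁ = 1.500 × 73.67 = 110.5.
Round up: n₁ = 111, giving n₂ = 2 × 111 = 222.

n₁ = 111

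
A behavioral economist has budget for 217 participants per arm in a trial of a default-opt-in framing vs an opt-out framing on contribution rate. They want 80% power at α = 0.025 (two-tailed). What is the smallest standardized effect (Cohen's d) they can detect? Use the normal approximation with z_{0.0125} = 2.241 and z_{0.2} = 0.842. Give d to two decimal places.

For two independent groups of n = 217 each: d_min = (z_{α/2} + z_β)·√(2/n).
z-sum = 2.241 + 0.842 = 3.083.
d_min = 3.083 × √(2/217) = 3.083 × 0.0960 = 0.296.

d_min ≈ 0.30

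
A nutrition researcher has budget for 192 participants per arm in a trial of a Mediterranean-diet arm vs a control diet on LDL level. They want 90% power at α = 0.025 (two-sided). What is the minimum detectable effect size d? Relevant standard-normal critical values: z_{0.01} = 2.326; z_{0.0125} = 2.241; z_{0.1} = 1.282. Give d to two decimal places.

For two independent groups of n = 192 each: d_min = (z_{α/2} + z_β)·√(2/n).
z-sum = 2.241 + 1.282 = 3.523.
d_min = 3.523 × √(2/192) = 3.523 × 0.1021 = 0.360.

d_min ≈ 0.36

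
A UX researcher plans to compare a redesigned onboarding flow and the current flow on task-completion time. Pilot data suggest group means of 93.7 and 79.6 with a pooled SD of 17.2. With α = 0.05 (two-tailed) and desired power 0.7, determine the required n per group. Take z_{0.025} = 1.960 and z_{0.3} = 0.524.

Cohen's d = |M₁ − M₂| / SD_pooled = |93.7 − 79.6| / 17.2 = 14.1 / 17.2 = 0.820.
For two independent groups with equal n: n = 2·((z_{α/2} + z_β) / d)².
z_{α/2} + z_β = 1.960 + 0.524 = 2.484.
n = 2 × (2.484 / 0.820)² = 2 × 3.029² = 2 × 9.18 = 18.4.
Round up to the next whole participant.

n = 19 per group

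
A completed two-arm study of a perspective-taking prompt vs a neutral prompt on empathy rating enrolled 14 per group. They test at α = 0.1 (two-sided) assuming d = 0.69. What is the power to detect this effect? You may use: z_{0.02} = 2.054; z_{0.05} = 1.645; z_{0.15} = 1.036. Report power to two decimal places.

power ≈ 0.57

For two equal groups, power = Φ(d·√(n/2) − z_{α/2}).
d·√(n/2) = 0.69 × √(14/2) = 0.69 × 2.646 = 1.826.
z_β = 1.826 − 1.645 = 0.181.
Power = Φ(0.181) = 0.572.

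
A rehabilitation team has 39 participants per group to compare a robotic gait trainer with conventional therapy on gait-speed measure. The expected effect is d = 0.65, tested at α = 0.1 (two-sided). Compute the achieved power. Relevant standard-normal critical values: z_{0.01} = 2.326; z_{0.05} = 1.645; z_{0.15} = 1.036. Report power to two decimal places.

power ≈ 0.89

For two equal groups, power = Φ(d·√(n/2) − z_{α/2}).
d·√(n/2) = 0.65 × √(39/2) = 0.65 × 4.416 = 2.870.
z_β = 2.870 − 1.645 = 1.225.
Power = Φ(1.225) = 0.890.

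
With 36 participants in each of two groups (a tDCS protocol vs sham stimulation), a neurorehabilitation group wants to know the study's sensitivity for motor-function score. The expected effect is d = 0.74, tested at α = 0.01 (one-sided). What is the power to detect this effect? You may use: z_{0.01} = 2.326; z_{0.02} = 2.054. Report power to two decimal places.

For two equal groups, power = Φ(d·√(n/2) − z_{α}).
d·√(n/2) = 0.74 × √(36/2) = 0.74 × 4.243 = 3.140.
z_β = 3.140 − 2.326 = 0.814.
Power = Φ(0.814) = 0.792.

power ≈ 0.79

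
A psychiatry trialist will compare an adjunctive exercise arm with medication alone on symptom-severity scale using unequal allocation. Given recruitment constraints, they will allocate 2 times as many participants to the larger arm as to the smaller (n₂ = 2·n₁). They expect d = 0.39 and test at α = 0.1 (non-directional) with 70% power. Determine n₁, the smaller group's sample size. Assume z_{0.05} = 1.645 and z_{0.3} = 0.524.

n₁ = 47

With allocation ratio k = n₂/n₁ = 2, Var(x̄₁−x̄₂) = σ²(1/n₁ + 1/(k·n₁)) = σ²·(k+1)/(k·n₁).
So n₁ = (1 + 1/k)·((z_{α/2} + z_β)/d)² = 1.500 × (2.169/0.39)².
n₁ = 1.500 × 30.93 = 46.4.
Round up: n₁ = 47, giving n₂ = 2 × 47 = 94.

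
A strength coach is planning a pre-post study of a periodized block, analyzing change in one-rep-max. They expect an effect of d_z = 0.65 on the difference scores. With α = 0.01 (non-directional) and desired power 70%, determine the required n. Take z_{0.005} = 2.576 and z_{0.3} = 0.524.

For a paired (one-sample on differences) test: n = ((z_{α/2} + z_β) / d)².
z_{α/2} + z_β = 2.576 + 0.524 = 3.100.
n = (3.100 / 0.65)² = 4.769² = 22.75.
Round up.

n = 23 pairs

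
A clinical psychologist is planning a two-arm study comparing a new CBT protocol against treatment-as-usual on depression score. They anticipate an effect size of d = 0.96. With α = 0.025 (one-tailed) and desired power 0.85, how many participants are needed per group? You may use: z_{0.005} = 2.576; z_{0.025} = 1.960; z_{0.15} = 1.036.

For two independent groups with equal n: n = 2·((z_{α} + z_β) / d)².
z_{α} + z_β = 1.960 + 1.036 = 2.996.
n = 2 × (2.996 / 0.96)² = 2 × 3.121² = 2 × 9.74 = 19.5.
Round up to the next whole participant.

n = 20 per group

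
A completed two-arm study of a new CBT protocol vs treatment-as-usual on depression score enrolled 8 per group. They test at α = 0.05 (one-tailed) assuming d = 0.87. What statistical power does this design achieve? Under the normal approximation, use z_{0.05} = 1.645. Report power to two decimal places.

For two equal groups, power = Φ(d·√(n/2) − z_{α}).
d·√(n/2) = 0.87 × √(8/2) = 0.87 × 2.000 = 1.740.
z_β = 1.740 − 1.645 = 0.095.
Power = Φ(0.095) = 0.538.

power ≈ 0.54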